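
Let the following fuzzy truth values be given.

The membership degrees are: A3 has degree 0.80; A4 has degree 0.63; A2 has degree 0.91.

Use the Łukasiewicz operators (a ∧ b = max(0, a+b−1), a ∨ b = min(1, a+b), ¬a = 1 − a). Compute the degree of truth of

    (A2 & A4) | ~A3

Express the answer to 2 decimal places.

A2 & A4 = max(0, a+b−1) on (0.91, 0.63) = 0.54
~A3 = 1 − 0.80 = 0.20
(A2 & A4) | ~A3 = min(1, a+b) on (0.54, 0.20) = 0.74

0.74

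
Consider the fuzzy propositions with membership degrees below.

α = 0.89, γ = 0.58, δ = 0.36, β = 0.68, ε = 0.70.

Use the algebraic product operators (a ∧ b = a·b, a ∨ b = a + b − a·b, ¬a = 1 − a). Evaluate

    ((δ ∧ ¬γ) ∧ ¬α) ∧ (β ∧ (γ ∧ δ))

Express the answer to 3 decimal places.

0.002

¬γ = 1 − 0.5800 = 0.4200
δ ∧ ¬γ = a·b on (0.3600, 0.4200) = 0.1512
¬α = 1 − 0.8900 = 0.1100
(δ ∧ ¬γ) ∧ ¬α = a·b on (0.1512, 0.1100) = 0.0166
γ ∧ δ = a·b on (0.5800, 0.3600) = 0.2088
β ∧ (γ ∧ δ) = a·b on (0.6800, 0.2088) = 0.1420
((δ ∧ ¬γ) ∧ ¬α) ∧ (β ∧ (γ ∧ δ)) = a·b on (0.0166, 0.1420) = 0.0024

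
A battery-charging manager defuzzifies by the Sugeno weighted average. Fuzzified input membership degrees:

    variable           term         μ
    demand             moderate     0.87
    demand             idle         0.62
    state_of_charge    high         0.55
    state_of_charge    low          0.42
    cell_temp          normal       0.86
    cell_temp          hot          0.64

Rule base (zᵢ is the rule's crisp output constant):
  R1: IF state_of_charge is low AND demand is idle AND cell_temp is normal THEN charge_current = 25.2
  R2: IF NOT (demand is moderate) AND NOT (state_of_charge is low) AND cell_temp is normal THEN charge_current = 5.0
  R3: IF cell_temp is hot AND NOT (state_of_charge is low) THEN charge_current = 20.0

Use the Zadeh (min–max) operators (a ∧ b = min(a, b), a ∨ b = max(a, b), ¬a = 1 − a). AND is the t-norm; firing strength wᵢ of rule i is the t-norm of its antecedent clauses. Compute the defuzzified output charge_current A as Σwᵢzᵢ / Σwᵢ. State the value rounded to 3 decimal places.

R1 (z=25.2): low=0.42, idle=0.62, normal=0.86; AND[min(a, b)] → w = 0.42
R2 (z=5.0): ¬moderate=1−0.87=0.13, ¬low=1−0.42=0.58, normal=0.86; AND[min(a, b)] → w = 0.13
R3 (z=20.0): hot=0.64, ¬low=1−0.42=0.58; AND[min(a, b)] → w = 0.58
Weighted average = (0.42·25.2 + 0.13·5.0 + 0.58·20.0) / (0.42 + 0.13 + 0.58)
  = 22.8340 / 1.1300 = 20.207

20.207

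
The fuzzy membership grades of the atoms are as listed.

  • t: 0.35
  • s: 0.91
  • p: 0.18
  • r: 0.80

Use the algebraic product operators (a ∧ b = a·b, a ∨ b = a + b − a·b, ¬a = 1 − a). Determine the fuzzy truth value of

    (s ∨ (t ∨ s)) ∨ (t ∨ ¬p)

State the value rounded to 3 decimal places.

0.999

t ∨ s = a + b − a·b on (0.3500, 0.9100) = 0.9415
s ∨ (t ∨ s) = a + b − a·b on (0.9100, 0.9415) = 0.9947
¬p = 1 − 0.1800 = 0.8200
t ∨ ¬p = a + b − a·b on (0.3500, 0.8200) = 0.8830
(s ∨ (t ∨ s)) ∨ (t ∨ ¬p) = a + b − a·b on (0.9947, 0.8830) = 0.9994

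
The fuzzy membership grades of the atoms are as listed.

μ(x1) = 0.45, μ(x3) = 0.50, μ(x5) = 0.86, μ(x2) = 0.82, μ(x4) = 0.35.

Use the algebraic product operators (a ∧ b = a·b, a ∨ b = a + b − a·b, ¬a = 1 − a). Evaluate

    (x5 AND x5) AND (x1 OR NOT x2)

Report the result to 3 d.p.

x5 AND x5 = a·b on (0.8600, 0.8600) = 0.7396
NOT x2 = 1 − 0.8200 = 0.1800
x1 OR NOT x2 = a + b − a·b on (0.4500, 0.1800) = 0.5490
(x5 AND x5) AND (x1 OR NOT x2) = a·b on (0.7396, 0.5490) = 0.4060

0.406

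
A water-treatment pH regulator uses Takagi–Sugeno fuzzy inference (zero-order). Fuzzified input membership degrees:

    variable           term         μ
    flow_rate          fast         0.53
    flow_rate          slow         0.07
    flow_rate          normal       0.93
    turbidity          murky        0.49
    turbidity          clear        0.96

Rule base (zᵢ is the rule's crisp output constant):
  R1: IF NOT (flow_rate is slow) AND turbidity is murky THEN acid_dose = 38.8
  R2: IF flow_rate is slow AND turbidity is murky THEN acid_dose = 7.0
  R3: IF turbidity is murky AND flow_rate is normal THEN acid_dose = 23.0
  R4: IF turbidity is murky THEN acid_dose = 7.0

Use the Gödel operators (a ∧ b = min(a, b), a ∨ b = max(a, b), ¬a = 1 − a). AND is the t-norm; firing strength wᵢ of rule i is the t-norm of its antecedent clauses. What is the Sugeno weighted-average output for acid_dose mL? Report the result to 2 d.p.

R1 (z=38.8): ¬slow=1−0.07=0.93, murky=0.49; AND[min(a, b)] → w = 0.49
R2 (z=7.0): slow=0.07, murky=0.49; AND[min(a, b)] → w = 0.07
R3 (z=23.0): murky=0.49, normal=0.93; AND[min(a, b)] → w = 0.49
R4 (z=7.0): murky=0.49 → w = 0.49
Weighted average = (0.49·38.8 + 0.07·7.0 + 0.49·23.0 + 0.49·7.0) / (0.49 + 0.07 + 0.49 + 0.49)
  = 34.2020 / 1.5400 = 22.21

22.21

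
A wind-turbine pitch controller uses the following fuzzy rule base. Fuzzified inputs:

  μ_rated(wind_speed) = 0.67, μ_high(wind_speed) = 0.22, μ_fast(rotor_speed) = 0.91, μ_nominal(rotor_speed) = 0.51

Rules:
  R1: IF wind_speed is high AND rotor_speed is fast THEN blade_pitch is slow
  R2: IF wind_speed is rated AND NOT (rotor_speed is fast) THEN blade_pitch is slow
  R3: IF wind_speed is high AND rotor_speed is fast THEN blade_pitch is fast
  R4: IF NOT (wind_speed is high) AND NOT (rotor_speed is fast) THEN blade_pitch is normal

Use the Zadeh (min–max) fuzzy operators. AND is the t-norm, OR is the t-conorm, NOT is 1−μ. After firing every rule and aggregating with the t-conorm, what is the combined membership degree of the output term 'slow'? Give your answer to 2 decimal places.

0.22

R1: high=0.22, fast=0.91; AND[min(a, b)] → w = 0.22
R2: rated=0.67, ¬fast=1−0.91=0.09; AND[min(a, b)] → w = 0.09
R3: high=0.22, fast=0.91; AND[min(a, b)] → w = 0.22
R4: ¬high=1−0.22=0.78, ¬fast=1−0.91=0.09; AND[min(a, b)] → w = 0.09
Rules with consequent 'slow': {R1, R2} → strengths 0.22, 0.09
Aggregate via t-conorm [max(a, b)]: 0.22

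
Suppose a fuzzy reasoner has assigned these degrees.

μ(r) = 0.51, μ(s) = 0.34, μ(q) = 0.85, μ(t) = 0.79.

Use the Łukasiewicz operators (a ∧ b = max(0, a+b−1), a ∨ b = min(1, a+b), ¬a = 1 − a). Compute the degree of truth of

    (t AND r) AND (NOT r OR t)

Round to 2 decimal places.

t AND r = max(0, a+b−1) on (0.79, 0.51) = 0.30
NOT r = 1 − 0.51 = 0.49
NOT r OR t = min(1, a+b) on (0.49, 0.79) = 1.00
(t AND r) AND (NOT r OR t) = max(0, a+b−1) on (0.30, 1.00) = 0.30

0.30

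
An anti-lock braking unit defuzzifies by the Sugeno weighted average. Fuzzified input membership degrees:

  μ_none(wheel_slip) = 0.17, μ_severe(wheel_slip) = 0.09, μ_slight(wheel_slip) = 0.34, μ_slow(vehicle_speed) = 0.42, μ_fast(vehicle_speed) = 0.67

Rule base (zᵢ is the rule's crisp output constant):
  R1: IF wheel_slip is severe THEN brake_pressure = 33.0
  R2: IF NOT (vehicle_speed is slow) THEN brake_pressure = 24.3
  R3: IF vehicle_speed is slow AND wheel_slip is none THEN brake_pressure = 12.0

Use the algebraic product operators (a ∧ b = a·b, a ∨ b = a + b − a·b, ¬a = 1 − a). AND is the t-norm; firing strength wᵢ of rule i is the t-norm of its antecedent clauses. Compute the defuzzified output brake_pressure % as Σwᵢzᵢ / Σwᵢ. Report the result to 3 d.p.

24.172

R1 (z=33.0): severe=0.09 → w = 0.0900
R2 (z=24.3): ¬slow=1−0.42=0.58 → w = 0.5800
R3 (z=12.0): slow=0.42, none=0.17; AND[a·b] → w = 0.0714
Weighted average = (0.0900·33.0 + 0.5800·24.3 + 0.0714·12.0) / (0.0900 + 0.5800 + 0.0714)
  = 17.9208 / 0.7414 = 24.172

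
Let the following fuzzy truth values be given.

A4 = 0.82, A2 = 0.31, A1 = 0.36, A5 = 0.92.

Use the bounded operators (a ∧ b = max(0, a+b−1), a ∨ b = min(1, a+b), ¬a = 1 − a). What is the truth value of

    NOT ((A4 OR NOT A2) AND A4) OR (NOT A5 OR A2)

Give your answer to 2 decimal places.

0.57

NOT A2 = 1 − 0.31 = 0.69
A4 OR NOT A2 = min(1, a+b) on (0.82, 0.69) = 1.00
(A4 OR NOT A2) AND A4 = max(0, a+b−1) on (1.00, 0.82) = 0.82
NOT ((A4 OR NOT A2) AND A4) = 1 − 0.82 = 0.18
NOT A5 = 1 − 0.92 = 0.08
NOT A5 OR A2 = min(1, a+b) on (0.08, 0.31) = 0.39
NOT ((A4 OR NOT A2) AND A4) OR (NOT A5 OR A2) = min(1, a+b) on (0.18, 0.39) = 0.57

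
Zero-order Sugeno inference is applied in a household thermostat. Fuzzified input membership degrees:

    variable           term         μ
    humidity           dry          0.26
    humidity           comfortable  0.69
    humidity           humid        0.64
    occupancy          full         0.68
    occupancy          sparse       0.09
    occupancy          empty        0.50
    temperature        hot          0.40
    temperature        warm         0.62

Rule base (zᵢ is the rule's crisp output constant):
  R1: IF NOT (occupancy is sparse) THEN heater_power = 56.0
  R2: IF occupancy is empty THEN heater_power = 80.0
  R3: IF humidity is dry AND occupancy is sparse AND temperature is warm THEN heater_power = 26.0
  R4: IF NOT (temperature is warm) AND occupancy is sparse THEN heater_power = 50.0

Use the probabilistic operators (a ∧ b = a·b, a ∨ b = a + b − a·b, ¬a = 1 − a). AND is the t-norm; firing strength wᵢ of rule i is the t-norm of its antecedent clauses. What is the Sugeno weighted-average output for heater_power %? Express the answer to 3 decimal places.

63.787

R1 (z=56.0): ¬sparse=1−0.09=0.91 → w = 0.9100
R2 (z=80.0): empty=0.50 → w = 0.5000
R3 (z=26.0): dry=0.26, sparse=0.09, warm=0.62; AND[a·b] → w = 0.0145
R4 (z=50.0): ¬warm=1−0.62=0.38, sparse=0.09; AND[a·b] → w = 0.0342
Weighted average = (0.9100·56.0 + 0.5000·80.0 + 0.0145·26.0 + 0.0342·50.0) / (0.9100 + 0.5000 + 0.0145 + 0.0342)
  = 93.0472 / 1.4587 = 63.787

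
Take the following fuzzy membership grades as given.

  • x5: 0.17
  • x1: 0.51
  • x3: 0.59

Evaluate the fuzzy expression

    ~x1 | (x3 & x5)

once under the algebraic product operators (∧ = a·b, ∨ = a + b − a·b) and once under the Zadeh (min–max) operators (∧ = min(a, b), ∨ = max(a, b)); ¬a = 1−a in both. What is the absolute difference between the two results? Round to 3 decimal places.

Under algebraic product:
  ~x1 = 1 − 0.5100 = 0.4900
  x3 & x5 = a·b on (0.5900, 0.1700) = 0.1003
  ~x1 | (x3 & x5) = a + b − a·b on (0.4900, 0.1003) = 0.5412
  → value = 0.5412
Under Zadeh (min–max):
  ~x1 = 1 − 0.51 = 0.49
  x3 & x5 = min(a, b) on (0.59, 0.17) = 0.17
  ~x1 | (x3 & x5) = max(a, b) on (0.49, 0.17) = 0.49
  → value = 0.4900
|0.5412 − 0.4900| = 0.051

0.051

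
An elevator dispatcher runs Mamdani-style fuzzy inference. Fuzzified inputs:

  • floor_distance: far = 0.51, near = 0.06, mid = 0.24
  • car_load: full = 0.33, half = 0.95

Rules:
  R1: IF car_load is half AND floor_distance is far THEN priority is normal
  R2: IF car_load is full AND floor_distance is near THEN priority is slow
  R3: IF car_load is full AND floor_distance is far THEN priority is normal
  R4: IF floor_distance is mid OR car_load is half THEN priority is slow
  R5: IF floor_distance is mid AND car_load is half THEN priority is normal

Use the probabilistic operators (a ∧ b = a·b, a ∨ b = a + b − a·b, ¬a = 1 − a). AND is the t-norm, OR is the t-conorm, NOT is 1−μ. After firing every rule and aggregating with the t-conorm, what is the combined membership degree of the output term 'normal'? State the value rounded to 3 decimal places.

R1: half=0.95, far=0.51; AND[a·b] → w = 0.4845
R2: full=0.33, near=0.06; AND[a·b] → w = 0.0198
R3: full=0.33, far=0.51; AND[a·b] → w = 0.1683
R4: mid=0.24, half=0.95; OR[a + b − a·b] → w = 0.9620
R5: mid=0.24, half=0.95; AND[a·b] → w = 0.2280
Rules with consequent 'normal': {R1, R3, R5} → strengths 0.4845, 0.1683, 0.2280
Aggregate via t-conorm [a + b − a·b]: 0.6690

0.669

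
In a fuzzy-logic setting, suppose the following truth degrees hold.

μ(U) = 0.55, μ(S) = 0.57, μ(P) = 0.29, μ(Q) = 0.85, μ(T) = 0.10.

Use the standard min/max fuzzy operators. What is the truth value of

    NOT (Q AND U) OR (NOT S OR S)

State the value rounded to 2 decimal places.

Q AND U = min(a, b) on (0.85, 0.55) = 0.55
NOT (Q AND U) = 1 − 0.55 = 0.45
NOT S = 1 − 0.57 = 0.43
NOT S OR S = max(a, b) on (0.43, 0.57) = 0.57
NOT (Q AND U) OR (NOT S OR S) = max(a, b) on (0.45, 0.57) = 0.57

0.57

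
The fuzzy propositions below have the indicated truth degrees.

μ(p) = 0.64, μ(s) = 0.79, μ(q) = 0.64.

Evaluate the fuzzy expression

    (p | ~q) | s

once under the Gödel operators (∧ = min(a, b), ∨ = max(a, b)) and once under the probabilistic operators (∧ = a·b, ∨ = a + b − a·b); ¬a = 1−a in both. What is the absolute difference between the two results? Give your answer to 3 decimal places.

0.162

Under Gödel:
  ~q = 1 − 0.64 = 0.36
  p | ~q = max(a, b) on (0.64, 0.36) = 0.64
  (p | ~q) | s = max(a, b) on (0.64, 0.79) = 0.79
  → value = 0.7900
Under probabilistic:
  ~q = 1 − 0.6400 = 0.3600
  p | ~q = a + b − a·b on (0.6400, 0.3600) = 0.7696
  (p | ~q) | s = a + b − a·b on (0.7696, 0.7900) = 0.9516
  → value = 0.9516
|0.7900 − 0.9516| = 0.162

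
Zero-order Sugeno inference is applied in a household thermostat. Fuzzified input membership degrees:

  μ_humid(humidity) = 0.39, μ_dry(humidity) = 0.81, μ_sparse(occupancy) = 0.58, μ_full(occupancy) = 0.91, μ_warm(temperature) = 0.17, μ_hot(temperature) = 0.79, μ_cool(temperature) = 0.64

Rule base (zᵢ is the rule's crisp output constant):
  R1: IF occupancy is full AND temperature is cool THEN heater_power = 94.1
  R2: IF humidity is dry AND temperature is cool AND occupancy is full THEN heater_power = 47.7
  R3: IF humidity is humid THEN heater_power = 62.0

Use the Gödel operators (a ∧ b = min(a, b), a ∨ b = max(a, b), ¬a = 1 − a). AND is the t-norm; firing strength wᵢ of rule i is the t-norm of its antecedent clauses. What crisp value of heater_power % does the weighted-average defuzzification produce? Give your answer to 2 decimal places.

R1 (z=94.1): full=0.91, cool=0.64; AND[min(a, b)] → w = 0.64
R2 (z=47.7): dry=0.81, cool=0.64, full=0.91; AND[min(a, b)] → w = 0.64
R3 (z=62.0): humid=0.39 → w = 0.39
Weighted average = (0.64·94.1 + 0.64·47.7 + 0.39·62.0) / (0.64 + 0.64 + 0.39)
  = 114.9320 / 1.6700 = 68.82

68.82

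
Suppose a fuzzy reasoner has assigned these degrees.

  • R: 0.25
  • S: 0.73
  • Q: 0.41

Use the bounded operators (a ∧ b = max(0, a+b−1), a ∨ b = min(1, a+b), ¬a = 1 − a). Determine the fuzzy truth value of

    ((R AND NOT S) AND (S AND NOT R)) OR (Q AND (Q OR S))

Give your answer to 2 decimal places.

0.41

NOT S = 1 − 0.73 = 0.27
R AND NOT S = max(0, a+b−1) on (0.25, 0.27) = 0.00
NOT R = 1 − 0.25 = 0.75
S AND NOT R = max(0, a+b−1) on (0.73, 0.75) = 0.48
(R AND NOT S) AND (S AND NOT R) = max(0, a+b−1) on (0.00, 0.48) = 0.00
Q OR S = min(1, a+b) on (0.41, 0.73) = 1.00
Q AND (Q OR S) = max(0, a+b−1) on (0.41, 1.00) = 0.41
((R AND NOT S) AND (S AND NOT R)) OR (Q AND (Q OR S)) = min(1, a+b) on (0.00, 0.41) = 0.41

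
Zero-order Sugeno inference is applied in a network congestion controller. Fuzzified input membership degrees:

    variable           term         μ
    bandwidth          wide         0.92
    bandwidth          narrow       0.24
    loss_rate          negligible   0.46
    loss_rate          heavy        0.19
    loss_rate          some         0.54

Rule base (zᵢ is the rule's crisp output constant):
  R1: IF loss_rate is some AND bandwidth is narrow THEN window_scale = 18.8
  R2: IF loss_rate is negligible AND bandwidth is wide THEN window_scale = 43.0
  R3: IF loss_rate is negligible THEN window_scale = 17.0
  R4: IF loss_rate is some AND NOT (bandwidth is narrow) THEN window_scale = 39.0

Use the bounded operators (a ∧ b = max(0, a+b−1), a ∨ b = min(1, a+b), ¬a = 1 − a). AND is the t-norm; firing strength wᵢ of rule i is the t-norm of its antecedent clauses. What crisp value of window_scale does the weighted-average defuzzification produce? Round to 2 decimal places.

31.46

R1 (z=18.8): some=0.54, narrow=0.24; AND[max(0, a+b−1)] → w = 0.00
R2 (z=43.0): negligible=0.46, wide=0.92; AND[max(0, a+b−1)] → w = 0.38
R3 (z=17.0): negligible=0.46 → w = 0.46
R4 (z=39.0): some=0.54, ¬narrow=1−0.24=0.76; AND[max(0, a+b−1)] → w = 0.30
Weighted average = (0.00·18.8 + 0.38·43.0 + 0.46·17.0 + 0.30·39.0) / (0.00 + 0.38 + 0.46 + 0.30)
  = 35.8600 / 1.1400 = 31.46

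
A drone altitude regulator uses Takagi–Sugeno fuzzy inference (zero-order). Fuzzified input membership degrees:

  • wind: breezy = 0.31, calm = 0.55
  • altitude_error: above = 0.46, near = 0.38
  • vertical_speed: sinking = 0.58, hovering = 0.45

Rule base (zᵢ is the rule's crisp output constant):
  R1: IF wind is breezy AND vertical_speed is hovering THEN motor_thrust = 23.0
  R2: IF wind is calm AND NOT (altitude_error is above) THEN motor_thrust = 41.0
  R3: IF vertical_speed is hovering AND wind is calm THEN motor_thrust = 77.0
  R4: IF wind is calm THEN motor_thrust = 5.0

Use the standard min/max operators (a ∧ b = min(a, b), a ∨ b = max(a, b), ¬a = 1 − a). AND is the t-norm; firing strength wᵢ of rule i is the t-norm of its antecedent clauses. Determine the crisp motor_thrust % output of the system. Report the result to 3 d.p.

36.038

R1 (z=23.0): breezy=0.31, hovering=0.45; AND[min(a, b)] → w = 0.31
R2 (z=41.0): calm=0.55, ¬above=1−0.46=0.54; AND[min(a, b)] → w = 0.54
R3 (z=77.0): hovering=0.45, calm=0.55; AND[min(a, b)] → w = 0.45
R4 (z=5.0): calm=0.55 → w = 0.55
Weighted average = (0.31·23.0 + 0.54·41.0 + 0.45·77.0 + 0.55·5.0) / (0.31 + 0.54 + 0.45 + 0.55)
  = 66.6700 / 1.8500 = 36.038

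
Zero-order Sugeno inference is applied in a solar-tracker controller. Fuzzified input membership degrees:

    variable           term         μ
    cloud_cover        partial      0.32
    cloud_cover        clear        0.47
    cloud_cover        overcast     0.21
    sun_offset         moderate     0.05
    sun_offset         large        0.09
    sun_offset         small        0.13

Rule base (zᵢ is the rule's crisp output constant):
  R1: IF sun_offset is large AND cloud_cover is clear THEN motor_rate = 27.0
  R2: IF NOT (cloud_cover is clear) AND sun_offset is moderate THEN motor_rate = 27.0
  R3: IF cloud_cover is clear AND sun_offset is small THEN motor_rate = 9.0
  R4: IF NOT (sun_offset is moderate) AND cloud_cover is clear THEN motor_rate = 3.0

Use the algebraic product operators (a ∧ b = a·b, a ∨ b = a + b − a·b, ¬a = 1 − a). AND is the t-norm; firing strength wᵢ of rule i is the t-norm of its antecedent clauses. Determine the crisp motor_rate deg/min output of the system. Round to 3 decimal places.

R1 (z=27.0): large=0.09, clear=0.47; AND[a·b] → w = 0.0423
R2 (z=27.0): ¬clear=1−0.47=0.53, moderate=0.05; AND[a·b] → w = 0.0265
R3 (z=9.0): clear=0.47, small=0.13; AND[a·b] → w = 0.0611
R4 (z=3.0): ¬moderate=1−0.05=0.95, clear=0.47; AND[a·b] → w = 0.4465
Weighted average = (0.0423·27.0 + 0.0265·27.0 + 0.0611·9.0 + 0.4465·3.0) / (0.0423 + 0.0265 + 0.0611 + 0.4465)
  = 3.7470 / 0.5764 = 6.501

6.501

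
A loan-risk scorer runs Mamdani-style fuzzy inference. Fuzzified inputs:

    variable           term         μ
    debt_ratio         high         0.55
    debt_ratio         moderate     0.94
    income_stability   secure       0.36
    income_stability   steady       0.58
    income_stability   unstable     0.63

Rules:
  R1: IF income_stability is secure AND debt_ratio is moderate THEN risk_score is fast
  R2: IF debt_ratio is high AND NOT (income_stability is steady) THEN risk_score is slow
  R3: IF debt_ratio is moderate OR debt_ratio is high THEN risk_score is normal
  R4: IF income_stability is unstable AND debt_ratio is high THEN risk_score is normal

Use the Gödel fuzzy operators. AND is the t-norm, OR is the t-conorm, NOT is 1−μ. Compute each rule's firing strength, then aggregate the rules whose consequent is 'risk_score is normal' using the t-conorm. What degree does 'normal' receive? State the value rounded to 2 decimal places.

R1: secure=0.36, moderate=0.94; AND[min(a, b)] → w = 0.36
R2: high=0.55, ¬steady=1−0.58=0.42; AND[min(a, b)] → w = 0.42
R3: moderate=0.94, high=0.55; OR[max(a, b)] → w = 0.94
R4: unstable=0.63, high=0.55; AND[min(a, b)] → w = 0.55
Rules with consequent 'normal': {R3, R4} → strengths 0.94, 0.55
Aggregate via t-conorm [max(a, b)]: 0.94

0.94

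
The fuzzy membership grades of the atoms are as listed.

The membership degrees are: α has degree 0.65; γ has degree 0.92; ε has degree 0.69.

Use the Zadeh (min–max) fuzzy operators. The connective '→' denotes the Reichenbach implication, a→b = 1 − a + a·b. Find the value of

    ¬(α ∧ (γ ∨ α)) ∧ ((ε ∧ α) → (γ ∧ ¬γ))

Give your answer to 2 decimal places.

0.35

γ ∨ α = max(a, b) on (0.92, 0.65) = 0.92
α ∧ (γ ∨ α) = min(a, b) on (0.65, 0.92) = 0.65
¬(α ∧ (γ ∨ α)) = 1 − 0.65 = 0.35
ε ∧ α = min(a, b) on (0.69, 0.65) = 0.65
¬γ = 1 − 0.92 = 0.08
γ ∧ ¬γ = min(a, b) on (0.92, 0.08) = 0.08
(ε ∧ α) → (γ ∧ ¬γ)  [Reichenbach: 1 − a + a·b] with a=0.65, b=0.08 → 0.40
¬(α ∧ (γ ∨ α)) ∧ ((ε ∧ α) → (γ ∧ ¬γ)) = min(a, b) on (0.35, 0.40) = 0.35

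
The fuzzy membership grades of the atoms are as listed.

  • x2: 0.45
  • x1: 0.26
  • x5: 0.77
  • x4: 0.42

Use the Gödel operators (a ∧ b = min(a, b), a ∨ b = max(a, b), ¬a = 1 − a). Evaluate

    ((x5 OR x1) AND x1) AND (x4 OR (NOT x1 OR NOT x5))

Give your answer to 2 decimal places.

x5 OR x1 = max(a, b) on (0.77, 0.26) = 0.77
(x5 OR x1) AND x1 = min(a, b) on (0.77, 0.26) = 0.26
NOT x1 = 1 − 0.26 = 0.74
NOT x5 = 1 − 0.77 = 0.23
NOT x1 OR NOT x5 = max(a, b) on (0.74, 0.23) = 0.74
x4 OR (NOT x1 OR NOT x5) = max(a, b) on (0.42, 0.74) = 0.74
((x5 OR x1) AND x1) AND (x4 OR (NOT x1 OR NOT x5)) = min(a, b) on (0.26, 0.74) = 0.26

0.26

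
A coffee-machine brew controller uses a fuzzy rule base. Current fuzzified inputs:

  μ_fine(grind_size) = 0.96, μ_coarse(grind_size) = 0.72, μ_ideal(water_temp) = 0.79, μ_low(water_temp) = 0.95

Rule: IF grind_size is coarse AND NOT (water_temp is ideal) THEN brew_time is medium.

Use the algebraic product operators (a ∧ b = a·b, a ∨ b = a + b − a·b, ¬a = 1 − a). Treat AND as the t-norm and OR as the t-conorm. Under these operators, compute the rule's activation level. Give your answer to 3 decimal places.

firing strength: coarse=0.72, ¬ideal=1−0.79=0.21; AND[a·b] → w = 0.1512

0.151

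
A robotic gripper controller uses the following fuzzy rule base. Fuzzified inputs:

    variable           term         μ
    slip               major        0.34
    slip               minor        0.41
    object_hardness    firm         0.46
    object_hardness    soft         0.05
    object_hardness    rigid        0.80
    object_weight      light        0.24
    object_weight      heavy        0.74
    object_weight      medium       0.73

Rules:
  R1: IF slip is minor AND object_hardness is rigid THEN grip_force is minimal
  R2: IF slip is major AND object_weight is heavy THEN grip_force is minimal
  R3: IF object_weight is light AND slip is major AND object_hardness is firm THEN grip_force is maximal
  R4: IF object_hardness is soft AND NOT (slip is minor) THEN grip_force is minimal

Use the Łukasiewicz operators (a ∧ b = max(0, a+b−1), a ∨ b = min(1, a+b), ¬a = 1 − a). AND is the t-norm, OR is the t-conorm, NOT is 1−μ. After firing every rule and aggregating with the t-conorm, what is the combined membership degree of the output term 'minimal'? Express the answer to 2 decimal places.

0.29

R1: minor=0.41, rigid=0.80; AND[max(0, a+b−1)] → w = 0.21
R2: major=0.34, heavy=0.74; AND[max(0, a+b−1)] → w = 0.08
R3: light=0.24, major=0.34, firm=0.46; AND[max(0, a+b−1)] → w = 0.00
R4: soft=0.05, ¬minor=1−0.41=0.59; AND[max(0, a+b−1)] → w = 0.00
Rules with consequent 'minimal': {R1, R2, R4} → strengths 0.21, 0.08, 0.00
Aggregate via t-conorm [min(1, a+b)]: 0.29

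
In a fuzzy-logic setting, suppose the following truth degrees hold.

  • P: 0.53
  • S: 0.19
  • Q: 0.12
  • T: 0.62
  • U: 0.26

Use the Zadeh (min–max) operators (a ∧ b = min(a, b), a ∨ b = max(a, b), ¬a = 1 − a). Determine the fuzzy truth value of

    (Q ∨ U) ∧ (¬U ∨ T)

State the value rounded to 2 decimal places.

Q ∨ U = max(a, b) on (0.12, 0.26) = 0.26
¬U = 1 − 0.26 = 0.74
¬U ∨ T = max(a, b) on (0.74, 0.62) = 0.74
(Q ∨ U) ∧ (¬U ∨ T) = min(a, b) on (0.26, 0.74) = 0.26

0.26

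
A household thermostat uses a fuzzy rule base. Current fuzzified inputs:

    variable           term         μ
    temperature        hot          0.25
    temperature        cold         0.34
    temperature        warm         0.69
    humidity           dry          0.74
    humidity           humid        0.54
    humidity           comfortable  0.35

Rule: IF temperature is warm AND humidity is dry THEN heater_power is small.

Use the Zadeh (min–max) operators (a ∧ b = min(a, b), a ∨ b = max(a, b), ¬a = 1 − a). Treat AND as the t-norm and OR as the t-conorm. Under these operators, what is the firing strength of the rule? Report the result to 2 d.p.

firing strength: warm=0.69, dry=0.74; AND[min(a, b)] → w = 0.69

0.69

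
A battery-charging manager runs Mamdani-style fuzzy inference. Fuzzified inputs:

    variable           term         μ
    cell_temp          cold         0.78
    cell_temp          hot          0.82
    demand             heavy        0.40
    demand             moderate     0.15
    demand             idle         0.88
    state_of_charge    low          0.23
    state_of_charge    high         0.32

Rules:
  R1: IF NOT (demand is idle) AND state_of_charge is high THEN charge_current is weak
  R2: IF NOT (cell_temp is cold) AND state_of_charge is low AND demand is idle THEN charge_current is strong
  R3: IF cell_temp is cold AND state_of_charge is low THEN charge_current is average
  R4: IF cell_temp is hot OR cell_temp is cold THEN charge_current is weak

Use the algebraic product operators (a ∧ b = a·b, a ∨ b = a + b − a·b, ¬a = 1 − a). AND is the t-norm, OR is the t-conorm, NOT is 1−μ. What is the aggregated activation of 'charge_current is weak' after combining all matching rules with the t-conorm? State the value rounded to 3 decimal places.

0.962

R1: ¬idle=1−0.88=0.12, high=0.32; AND[a·b] → w = 0.0384
R2: ¬cold=1−0.78=0.22, low=0.23, idle=0.88; AND[a·b] → w = 0.0445
R3: cold=0.78, low=0.23; AND[a·b] → w = 0.1794
R4: hot=0.82, cold=0.78; OR[a + b − a·b] → w = 0.9604
Rules with consequent 'weak': {R1, R4} → strengths 0.0384, 0.9604
Aggregate via t-conorm [a + b − a·b]: 0.9619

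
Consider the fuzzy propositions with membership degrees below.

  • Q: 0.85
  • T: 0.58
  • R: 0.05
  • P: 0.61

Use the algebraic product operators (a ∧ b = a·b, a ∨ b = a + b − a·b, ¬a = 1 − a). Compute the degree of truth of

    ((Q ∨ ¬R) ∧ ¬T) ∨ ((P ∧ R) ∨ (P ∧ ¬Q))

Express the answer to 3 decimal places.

0.486

¬R = 1 − 0.0500 = 0.9500
Q ∨ ¬R = a + b − a·b on (0.8500, 0.9500) = 0.9925
¬T = 1 − 0.5800 = 0.4200
(Q ∨ ¬R) ∧ ¬T = a·b on (0.9925, 0.4200) = 0.4168
P ∧ R = a·b on (0.6100, 0.0500) = 0.0305
¬Q = 1 − 0.8500 = 0.1500
P ∧ ¬Q = a·b on (0.6100, 0.1500) = 0.0915
(P ∧ R) ∨ (P ∧ ¬Q) = a + b − a·b on (0.0305, 0.0915) = 0.1192
((Q ∨ ¬R) ∧ ¬T) ∨ ((P ∧ R) ∨ (P ∧ ¬Q)) = a + b − a·b on (0.4168, 0.1192) = 0.4864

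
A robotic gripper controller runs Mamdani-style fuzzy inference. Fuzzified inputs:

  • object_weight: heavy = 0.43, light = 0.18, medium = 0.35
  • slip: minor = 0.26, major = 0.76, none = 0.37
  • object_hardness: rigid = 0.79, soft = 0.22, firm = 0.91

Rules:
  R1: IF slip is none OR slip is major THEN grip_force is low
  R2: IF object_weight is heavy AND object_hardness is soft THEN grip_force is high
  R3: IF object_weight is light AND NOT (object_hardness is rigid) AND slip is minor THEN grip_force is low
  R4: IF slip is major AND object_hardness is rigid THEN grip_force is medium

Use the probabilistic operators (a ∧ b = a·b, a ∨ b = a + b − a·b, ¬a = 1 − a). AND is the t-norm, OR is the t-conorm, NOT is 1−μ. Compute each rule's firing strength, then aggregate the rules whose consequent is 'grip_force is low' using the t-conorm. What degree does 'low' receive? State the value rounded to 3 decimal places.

R1: none=0.37, major=0.76; OR[a + b − a·b] → w = 0.8488
R2: heavy=0.43, soft=0.22; AND[a·b] → w = 0.0946
R3: light=0.18, ¬rigid=1−0.79=0.21, minor=0.26; AND[a·b] → w = 0.0098
R4: major=0.76, rigid=0.79; AND[a·b] → w = 0.6004
Rules with consequent 'low': {R1, R3} → strengths 0.8488, 0.0098
Aggregate via t-conorm [a + b − a·b]: 0.8503

0.850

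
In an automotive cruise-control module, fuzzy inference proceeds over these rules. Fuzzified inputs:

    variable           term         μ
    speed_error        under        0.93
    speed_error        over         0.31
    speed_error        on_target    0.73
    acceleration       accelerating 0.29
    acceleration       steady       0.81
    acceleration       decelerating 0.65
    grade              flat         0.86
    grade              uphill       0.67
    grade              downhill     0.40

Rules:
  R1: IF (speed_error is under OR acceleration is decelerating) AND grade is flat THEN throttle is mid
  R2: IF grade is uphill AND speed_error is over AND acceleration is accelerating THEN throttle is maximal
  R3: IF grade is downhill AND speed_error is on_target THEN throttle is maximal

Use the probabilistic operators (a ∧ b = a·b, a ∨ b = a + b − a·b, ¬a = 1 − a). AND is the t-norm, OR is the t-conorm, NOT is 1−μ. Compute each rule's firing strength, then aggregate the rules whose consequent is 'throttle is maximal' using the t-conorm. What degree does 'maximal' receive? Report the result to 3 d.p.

R1: (under=0.93 OR decelerating=0.65) = 0.9755; AND[a·b] with flat=0.86 → w = 0.8389
R2: uphill=0.67, over=0.31, accelerating=0.29; AND[a·b] → w = 0.0602
R3: downhill=0.40, on_target=0.73; AND[a·b] → w = 0.2920
Rules with consequent 'maximal': {R2, R3} → strengths 0.0602, 0.2920
Aggregate via t-conorm [a + b − a·b]: 0.3346

0.335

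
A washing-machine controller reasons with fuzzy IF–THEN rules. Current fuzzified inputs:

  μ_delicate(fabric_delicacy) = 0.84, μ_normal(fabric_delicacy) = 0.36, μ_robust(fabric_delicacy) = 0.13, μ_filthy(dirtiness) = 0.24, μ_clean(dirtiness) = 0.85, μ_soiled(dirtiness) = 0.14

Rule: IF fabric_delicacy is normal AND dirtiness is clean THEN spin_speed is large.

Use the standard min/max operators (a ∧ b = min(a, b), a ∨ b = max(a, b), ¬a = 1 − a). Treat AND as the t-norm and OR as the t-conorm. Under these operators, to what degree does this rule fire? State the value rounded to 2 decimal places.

0.36

firing strength: normal=0.36, clean=0.85; AND[min(a, b)] → w = 0.36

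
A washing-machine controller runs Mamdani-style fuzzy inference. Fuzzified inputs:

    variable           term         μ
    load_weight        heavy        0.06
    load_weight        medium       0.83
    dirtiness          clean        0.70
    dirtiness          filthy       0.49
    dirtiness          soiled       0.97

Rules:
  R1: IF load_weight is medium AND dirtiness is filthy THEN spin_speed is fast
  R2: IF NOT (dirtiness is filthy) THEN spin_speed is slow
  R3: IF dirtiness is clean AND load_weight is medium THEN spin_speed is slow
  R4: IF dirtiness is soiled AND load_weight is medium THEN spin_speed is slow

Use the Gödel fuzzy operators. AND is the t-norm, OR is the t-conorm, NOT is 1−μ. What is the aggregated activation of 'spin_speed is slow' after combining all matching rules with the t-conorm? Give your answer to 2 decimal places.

0.83

R1: medium=0.83, filthy=0.49; AND[min(a, b)] → w = 0.49
R2: ¬filthy=1−0.49=0.51 → w = 0.51
R3: clean=0.70, medium=0.83; AND[min(a, b)] → w = 0.70
R4: soiled=0.97, medium=0.83; AND[min(a, b)] → w = 0.83
Rules with consequent 'slow': {R2, R3, R4} → strengths 0.51, 0.70, 0.83
Aggregate via t-conorm [max(a, b)]: 0.83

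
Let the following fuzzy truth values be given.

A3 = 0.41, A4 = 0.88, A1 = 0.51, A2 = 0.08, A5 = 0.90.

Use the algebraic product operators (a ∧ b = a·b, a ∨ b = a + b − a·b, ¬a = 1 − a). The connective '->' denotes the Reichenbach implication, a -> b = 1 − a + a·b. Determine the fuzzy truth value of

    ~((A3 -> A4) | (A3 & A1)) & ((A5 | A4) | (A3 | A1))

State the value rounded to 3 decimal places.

0.039

A3 -> A4  [Reichenbach: 1 − a + a·b] with a=0.4100, b=0.8800 → 0.9508
A3 & A1 = a·b on (0.4100, 0.5100) = 0.2091
(A3 -> A4) | (A3 & A1) = a + b − a·b on (0.9508, 0.2091) = 0.9611
~((A3 -> A4) | (A3 & A1)) = 1 − 0.9611 = 0.0389
A5 | A4 = a + b − a·b on (0.9000, 0.8800) = 0.9880
A3 | A1 = a + b − a·b on (0.4100, 0.5100) = 0.7109
(A5 | A4) | (A3 | A1) = a + b − a·b on (0.9880, 0.7109) = 0.9965
~((A3 -> A4) | (A3 & A1)) & ((A5 | A4) | (A3 | A1)) = a·b on (0.0389, 0.9965) = 0.0388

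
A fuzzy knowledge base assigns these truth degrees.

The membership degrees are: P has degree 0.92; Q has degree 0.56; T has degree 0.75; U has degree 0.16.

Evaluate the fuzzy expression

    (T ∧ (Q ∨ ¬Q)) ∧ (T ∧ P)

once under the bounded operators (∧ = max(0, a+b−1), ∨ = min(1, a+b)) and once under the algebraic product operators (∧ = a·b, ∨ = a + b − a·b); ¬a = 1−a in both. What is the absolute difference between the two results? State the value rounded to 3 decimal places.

0.030

Under bounded:
  ¬Q = 1 − 0.56 = 0.44
  Q ∨ ¬Q = min(1, a+b) on (0.56, 0.44) = 1.00
  T ∧ (Q ∨ ¬Q) = max(0, a+b−1) on (0.75, 1.00) = 0.75
  T ∧ P = max(0, a+b−1) on (0.75, 0.92) = 0.67
  (T ∧ (Q ∨ ¬Q)) ∧ (T ∧ P) = max(0, a+b−1) on (0.75, 0.67) = 0.42
  → value = 0.4200
Under algebraic product:
  ¬Q = 1 − 0.5600 = 0.4400
  Q ∨ ¬Q = a + b − a·b on (0.5600, 0.4400) = 0.7536
  T ∧ (Q ∨ ¬Q) = a·b on (0.7500, 0.7536) = 0.5652
  T ∧ P = a·b on (0.7500, 0.9200) = 0.6900
  (T ∧ (Q ∨ ¬Q)) ∧ (T ∧ P) = a·b on (0.5652, 0.6900) = 0.3900
  → value = 0.3900
|0.4200 − 0.3900| = 0.030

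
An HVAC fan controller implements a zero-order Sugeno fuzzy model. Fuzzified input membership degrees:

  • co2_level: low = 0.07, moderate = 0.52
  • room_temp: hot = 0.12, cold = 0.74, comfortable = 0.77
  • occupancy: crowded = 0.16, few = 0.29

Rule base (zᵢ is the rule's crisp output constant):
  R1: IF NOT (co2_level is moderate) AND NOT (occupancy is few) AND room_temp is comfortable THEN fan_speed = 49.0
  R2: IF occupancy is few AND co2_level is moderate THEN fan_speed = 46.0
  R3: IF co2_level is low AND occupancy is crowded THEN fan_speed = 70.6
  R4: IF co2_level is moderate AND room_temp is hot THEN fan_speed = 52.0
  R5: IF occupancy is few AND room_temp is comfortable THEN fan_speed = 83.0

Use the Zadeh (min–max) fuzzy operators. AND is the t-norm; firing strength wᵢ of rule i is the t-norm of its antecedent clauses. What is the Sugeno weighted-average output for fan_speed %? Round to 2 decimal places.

R1 (z=49.0): ¬moderate=1−0.52=0.48, ¬few=1−0.29=0.71, comfortable=0.77; AND[min(a, b)] → w = 0.48
R2 (z=46.0): few=0.29, moderate=0.52; AND[min(a, b)] → w = 0.29
R3 (z=70.6): low=0.07, crowded=0.16; AND[min(a, b)] → w = 0.07
R4 (z=52.0): moderate=0.52, hot=0.12; AND[min(a, b)] → w = 0.12
R5 (z=83.0): few=0.29, comfortable=0.77; AND[min(a, b)] → w = 0.29
Weighted average = (0.48·49.0 + 0.29·46.0 + 0.07·70.6 + 0.12·52.0 + 0.29·83.0) / (0.48 + 0.29 + 0.07 + 0.12 + 0.29)
  = 72.1120 / 1.2500 = 57.69

57.69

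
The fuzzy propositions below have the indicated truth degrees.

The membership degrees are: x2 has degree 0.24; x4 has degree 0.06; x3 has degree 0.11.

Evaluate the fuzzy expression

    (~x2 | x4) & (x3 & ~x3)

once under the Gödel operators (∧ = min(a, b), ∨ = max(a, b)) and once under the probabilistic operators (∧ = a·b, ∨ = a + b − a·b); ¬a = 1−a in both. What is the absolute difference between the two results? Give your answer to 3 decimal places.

0.034

Under Gödel:
  ~x2 = 1 − 0.24 = 0.76
  ~x2 | x4 = max(a, b) on (0.76, 0.06) = 0.76
  ~x3 = 1 − 0.11 = 0.89
  x3 & ~x3 = min(a, b) on (0.11, 0.89) = 0.11
  (~x2 | x4) & (x3 & ~x3) = min(a, b) on (0.76, 0.11) = 0.11
  → value = 0.1100
Under probabilistic:
  ~x2 = 1 − 0.2400 = 0.7600
  ~x2 | x4 = a + b − a·b on (0.7600, 0.0600) = 0.7744
  ~x3 = 1 − 0.1100 = 0.8900
  x3 & ~x3 = a·b on (0.1100, 0.8900) = 0.0979
  (~x2 | x4) & (x3 & ~x3) = a·b on (0.7744, 0.0979) = 0.0758
  → value = 0.0758
|0.1100 − 0.0758| = 0.034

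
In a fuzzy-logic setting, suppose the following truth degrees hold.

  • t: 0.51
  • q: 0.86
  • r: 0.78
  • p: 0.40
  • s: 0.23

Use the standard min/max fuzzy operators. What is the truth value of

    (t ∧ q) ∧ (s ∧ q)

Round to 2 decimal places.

0.23

t ∧ q = min(a, b) on (0.51, 0.86) = 0.51
s ∧ q = min(a, b) on (0.23, 0.86) = 0.23
(t ∧ q) ∧ (s ∧ q) = min(a, b) on (0.51, 0.23) = 0.23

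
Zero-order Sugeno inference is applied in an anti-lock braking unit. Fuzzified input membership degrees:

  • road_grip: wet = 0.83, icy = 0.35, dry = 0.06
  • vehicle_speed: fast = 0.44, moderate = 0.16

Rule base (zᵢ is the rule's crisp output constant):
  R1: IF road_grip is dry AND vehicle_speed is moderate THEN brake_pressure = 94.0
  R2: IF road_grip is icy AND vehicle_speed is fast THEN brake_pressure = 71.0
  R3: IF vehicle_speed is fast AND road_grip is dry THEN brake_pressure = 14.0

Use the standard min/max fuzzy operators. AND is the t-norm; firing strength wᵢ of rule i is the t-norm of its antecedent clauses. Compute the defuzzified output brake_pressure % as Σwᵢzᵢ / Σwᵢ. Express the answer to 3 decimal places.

R1 (z=94.0): dry=0.06, moderate=0.16; AND[min(a, b)] → w = 0.06
R2 (z=71.0): icy=0.35, fast=0.44; AND[min(a, b)] → w = 0.35
R3 (z=14.0): fast=0.44, dry=0.06; AND[min(a, b)] → w = 0.06
Weighted average = (0.06·94.0 + 0.35·71.0 + 0.06·14.0) / (0.06 + 0.35 + 0.06)
  = 31.3300 / 0.4700 = 66.660

66.660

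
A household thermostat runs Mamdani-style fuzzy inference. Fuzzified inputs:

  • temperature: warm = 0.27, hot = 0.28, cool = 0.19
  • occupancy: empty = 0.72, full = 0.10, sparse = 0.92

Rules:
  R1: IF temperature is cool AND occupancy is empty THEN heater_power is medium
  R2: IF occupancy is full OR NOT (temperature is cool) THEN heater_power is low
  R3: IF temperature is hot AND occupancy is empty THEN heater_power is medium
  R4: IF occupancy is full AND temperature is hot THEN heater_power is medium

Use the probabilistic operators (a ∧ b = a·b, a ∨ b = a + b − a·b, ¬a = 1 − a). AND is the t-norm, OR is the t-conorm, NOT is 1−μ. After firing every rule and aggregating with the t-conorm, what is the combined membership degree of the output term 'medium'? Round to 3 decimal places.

R1: cool=0.19, empty=0.72; AND[a·b] → w = 0.1368
R2: full=0.10, ¬cool=1−0.19=0.81; OR[a + b − a·b] → w = 0.8290
R3: hot=0.28, empty=0.72; AND[a·b] → w = 0.2016
R4: full=0.10, hot=0.28; AND[a·b] → w = 0.0280
Rules with consequent 'medium': {R1, R3, R4} → strengths 0.1368, 0.2016, 0.0280
Aggregate via t-conorm [a + b − a·b]: 0.3301

0.330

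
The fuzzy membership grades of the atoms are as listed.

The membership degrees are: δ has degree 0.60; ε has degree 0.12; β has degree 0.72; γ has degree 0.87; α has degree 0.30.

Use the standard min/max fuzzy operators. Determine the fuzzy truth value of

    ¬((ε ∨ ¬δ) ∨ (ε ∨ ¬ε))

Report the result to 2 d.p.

0.12

¬δ = 1 − 0.60 = 0.40
ε ∨ ¬δ = max(a, b) on (0.12, 0.40) = 0.40
¬ε = 1 − 0.12 = 0.88
ε ∨ ¬ε = max(a, b) on (0.12, 0.88) = 0.88
(ε ∨ ¬δ) ∨ (ε ∨ ¬ε) = max(a, b) on (0.40, 0.88) = 0.88
¬((ε ∨ ¬δ) ∨ (ε ∨ ¬ε)) = 1 − 0.88 = 0.12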